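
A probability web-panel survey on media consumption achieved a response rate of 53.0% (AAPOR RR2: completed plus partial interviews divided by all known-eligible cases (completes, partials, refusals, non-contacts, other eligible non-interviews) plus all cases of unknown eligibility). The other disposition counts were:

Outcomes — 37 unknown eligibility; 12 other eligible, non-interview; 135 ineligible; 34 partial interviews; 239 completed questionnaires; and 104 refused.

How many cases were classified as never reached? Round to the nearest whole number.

Top: 239 + 34 = 273
RR2 = 273 / D = 0.530
D = 273 / 0.530 = 515.1
Remaining denominator categories sum to 426
never reached = 515.1 − 426 ≈ 89

89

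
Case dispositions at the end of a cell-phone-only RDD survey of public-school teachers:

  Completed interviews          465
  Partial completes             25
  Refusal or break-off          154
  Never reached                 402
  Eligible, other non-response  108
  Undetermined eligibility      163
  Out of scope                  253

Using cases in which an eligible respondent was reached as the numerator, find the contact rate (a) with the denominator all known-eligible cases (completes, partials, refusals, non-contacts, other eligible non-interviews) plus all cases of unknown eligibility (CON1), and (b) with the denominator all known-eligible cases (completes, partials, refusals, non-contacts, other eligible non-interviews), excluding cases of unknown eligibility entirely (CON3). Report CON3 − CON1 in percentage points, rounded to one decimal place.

Numerator = 465 + 25 + 154 + 108 = 752
Denom = 465 + 25 + 154 + 402 + 108 + 163 = 1317
CON1 = 752 / 1317 = 0.5710
Denom = 465 + 25 + 154 + 402 + 108 = 1154
CON3 = 752 / 1154 = 0.6516
Difference = 65.16 − 57.10 = 8.06 percentage points

8.1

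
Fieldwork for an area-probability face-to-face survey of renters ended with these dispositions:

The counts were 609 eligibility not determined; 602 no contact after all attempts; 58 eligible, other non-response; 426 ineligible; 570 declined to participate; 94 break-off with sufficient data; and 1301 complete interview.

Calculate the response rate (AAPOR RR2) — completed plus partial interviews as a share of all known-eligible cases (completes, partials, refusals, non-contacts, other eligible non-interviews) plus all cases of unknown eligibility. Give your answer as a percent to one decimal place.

Top = 1301 + 94 = 1395
Denominator = 1301 + 94 + 570 + 602 + 58 + 609 = 3234
RR2 = 1395 / 3234 = 0.4314

43.1%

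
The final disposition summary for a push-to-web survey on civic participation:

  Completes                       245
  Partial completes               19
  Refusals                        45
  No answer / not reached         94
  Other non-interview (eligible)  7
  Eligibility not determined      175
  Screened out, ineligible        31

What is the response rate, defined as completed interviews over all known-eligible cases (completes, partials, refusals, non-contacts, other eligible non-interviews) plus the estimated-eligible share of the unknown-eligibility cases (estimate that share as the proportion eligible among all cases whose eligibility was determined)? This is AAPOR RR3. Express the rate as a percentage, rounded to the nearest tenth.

42.8%

Top = 245
Determined eligible = 245 + 19 + 45 + 94 + 7 = 410
e = 410 / (410 + 31) = 410 / 441 = 0.9297
Estimated eligible among unknowns = 0.9297 × 175 = 162.70
Base = 410 + 162.70 = 572.70
RR3 = 245 / 572.70 = 0.4278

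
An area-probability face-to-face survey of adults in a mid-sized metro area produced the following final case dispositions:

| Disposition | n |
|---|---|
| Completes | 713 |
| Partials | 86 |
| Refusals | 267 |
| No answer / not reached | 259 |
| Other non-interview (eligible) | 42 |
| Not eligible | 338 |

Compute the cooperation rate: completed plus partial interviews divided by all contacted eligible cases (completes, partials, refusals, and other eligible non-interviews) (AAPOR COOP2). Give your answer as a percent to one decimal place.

Numerator → 713 + 86 = 799
Denom → 713 + 86 + 267 + 42 = 1108
COOP2 = 799 / 1108 = 0.7211

72.1%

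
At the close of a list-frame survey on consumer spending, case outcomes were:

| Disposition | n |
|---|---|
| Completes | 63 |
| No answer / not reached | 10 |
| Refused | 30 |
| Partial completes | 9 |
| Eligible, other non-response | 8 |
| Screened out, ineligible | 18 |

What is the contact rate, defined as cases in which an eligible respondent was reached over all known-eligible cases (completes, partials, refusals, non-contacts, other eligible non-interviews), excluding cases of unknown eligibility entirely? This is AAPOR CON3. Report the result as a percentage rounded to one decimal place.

91.7%

Top = 63 + 9 + 30 + 8 = 110
Base = 63 + 9 + 30 + 10 + 8 = 120
CON3 = 110 / 120 = 0.9167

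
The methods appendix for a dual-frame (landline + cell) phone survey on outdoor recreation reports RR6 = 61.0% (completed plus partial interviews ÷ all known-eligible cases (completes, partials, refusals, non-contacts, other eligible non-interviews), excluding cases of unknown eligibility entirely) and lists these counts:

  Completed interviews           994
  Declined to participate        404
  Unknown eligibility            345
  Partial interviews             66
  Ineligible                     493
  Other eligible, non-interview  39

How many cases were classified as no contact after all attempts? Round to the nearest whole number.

Num = 994 + 66 = 1060
RR6 = 1060 / D = 0.610
D = 1060 / 0.610 = 1737.7
Remaining denominator categories sum to 1503
no contact after all attempts = 1737.7 − 1503 ≈ 235

235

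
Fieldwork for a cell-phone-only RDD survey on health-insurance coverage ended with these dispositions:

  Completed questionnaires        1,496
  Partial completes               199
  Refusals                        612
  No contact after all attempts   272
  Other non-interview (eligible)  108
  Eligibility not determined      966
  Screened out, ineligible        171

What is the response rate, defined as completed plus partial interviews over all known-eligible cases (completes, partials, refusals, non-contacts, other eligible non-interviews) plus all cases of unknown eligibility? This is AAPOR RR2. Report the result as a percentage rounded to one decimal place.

46.4%

Top → 1496 + 199 = 1695
Denominator → 1496 + 199 + 612 + 272 + 108 + 966 = 3653
RR2 = 1695 / 3653 = 0.4640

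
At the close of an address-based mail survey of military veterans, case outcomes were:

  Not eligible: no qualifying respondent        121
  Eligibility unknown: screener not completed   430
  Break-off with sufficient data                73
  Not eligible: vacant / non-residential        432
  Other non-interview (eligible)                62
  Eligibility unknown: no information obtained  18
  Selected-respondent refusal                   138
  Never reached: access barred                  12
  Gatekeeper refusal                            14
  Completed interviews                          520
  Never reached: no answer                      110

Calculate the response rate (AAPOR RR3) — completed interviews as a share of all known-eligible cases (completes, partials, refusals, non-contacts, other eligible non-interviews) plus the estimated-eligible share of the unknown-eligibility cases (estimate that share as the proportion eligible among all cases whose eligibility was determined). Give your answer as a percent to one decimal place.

Refused = 14 + 138 = 152
Never reached = 110 + 12 = 122
Unknown if eligible = 430 + 18 = 448
Ineligible = 121 + 432 = 553
Top = 520
Eligible (known) = 520 + 73 + 152 + 122 + 62 = 929
e = 929 / (929 + 553) = 929 / 1482 = 0.6269
e × U = 0.6269 × 448 = 280.85
Denom = 929 + 280.85 = 1209.85
RR3 = 520 / 1209.85 = 0.4298

43.0%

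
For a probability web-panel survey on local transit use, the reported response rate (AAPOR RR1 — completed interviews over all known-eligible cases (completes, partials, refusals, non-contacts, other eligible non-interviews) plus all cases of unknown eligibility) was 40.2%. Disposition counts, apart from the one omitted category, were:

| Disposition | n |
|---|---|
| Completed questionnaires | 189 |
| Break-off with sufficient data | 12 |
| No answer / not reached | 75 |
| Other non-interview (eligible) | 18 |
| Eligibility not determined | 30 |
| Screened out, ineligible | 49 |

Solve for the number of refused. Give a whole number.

RR1 = 189 / D = 0.402
D = 189 / 0.402 = 470.1
Remaining denominator categories sum to 324
refused = 470.1 − 324 ≈ 146

146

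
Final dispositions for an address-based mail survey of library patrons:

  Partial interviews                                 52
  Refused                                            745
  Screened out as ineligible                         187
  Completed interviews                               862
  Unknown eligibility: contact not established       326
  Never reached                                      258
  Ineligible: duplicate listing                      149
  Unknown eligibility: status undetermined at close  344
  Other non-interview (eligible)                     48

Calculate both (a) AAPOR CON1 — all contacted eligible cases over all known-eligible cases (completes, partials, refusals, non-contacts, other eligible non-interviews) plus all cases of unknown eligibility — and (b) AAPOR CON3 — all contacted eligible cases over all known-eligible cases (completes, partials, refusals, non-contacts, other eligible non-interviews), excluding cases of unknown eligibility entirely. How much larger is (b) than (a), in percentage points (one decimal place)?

Unknown eligibility = 326 + 344 = 670
Not eligible = 187 + 149 = 336
Top: 862 + 52 + 745 + 48 = 1707
Denom: 862 + 52 + 745 + 258 + 48 + 670 = 2635
CON1 = 1707 / 2635 = 0.6478
Denom: 862 + 52 + 745 + 258 + 48 = 1965
CON3 = 1707 / 1965 = 0.8687
Difference = 86.87 − 64.78 = 22.09 percentage points

22.1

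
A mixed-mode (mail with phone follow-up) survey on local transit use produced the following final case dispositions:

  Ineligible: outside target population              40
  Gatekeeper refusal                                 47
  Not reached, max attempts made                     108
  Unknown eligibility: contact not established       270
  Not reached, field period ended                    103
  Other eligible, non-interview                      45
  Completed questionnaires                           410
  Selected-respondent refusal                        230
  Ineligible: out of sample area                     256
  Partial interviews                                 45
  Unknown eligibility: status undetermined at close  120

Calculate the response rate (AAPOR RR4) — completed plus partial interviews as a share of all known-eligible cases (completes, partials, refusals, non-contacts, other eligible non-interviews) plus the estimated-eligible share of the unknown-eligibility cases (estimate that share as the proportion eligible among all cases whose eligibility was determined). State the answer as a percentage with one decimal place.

Refused = 47 + 230 = 277
No answer / not reached = 103 + 108 = 211
Unknown if eligible = 270 + 120 = 390
Screened out, ineligible = 40 + 256 = 296
Numerator = 410 + 45 = 455
Known eligible = 410 + 45 + 277 + 211 + 45 = 988
e = 988 / (988 + 296) = 988 / 1284 = 0.7695
Estimated eligible among unknowns = 0.7695 × 390 = 300.10
Base = 988 + 300.10 = 1288.10
RR4 = 455 / 1288.10 = 0.3532

35.3%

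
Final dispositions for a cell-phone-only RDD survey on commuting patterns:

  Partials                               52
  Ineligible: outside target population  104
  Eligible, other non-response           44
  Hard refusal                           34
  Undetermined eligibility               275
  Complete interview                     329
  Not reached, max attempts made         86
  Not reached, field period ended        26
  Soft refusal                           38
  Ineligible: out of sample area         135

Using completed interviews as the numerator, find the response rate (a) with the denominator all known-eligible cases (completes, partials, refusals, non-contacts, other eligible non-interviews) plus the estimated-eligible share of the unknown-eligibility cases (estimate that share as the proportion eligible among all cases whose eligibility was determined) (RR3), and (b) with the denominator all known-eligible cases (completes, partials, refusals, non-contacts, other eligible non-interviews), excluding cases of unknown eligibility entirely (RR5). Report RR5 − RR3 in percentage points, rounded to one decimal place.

13.2

Refusals = 34 + 38 = 72
Never reached = 26 + 86 = 112
Screened out, ineligible = 104 + 135 = 239
Top = 329
Determined eligible = 329 + 52 + 72 + 112 + 44 = 609
e = 609 / (609 + 239) = 609 / 848 = 0.7182
e × U = 0.7182 × 275 = 197.50
Denominator = 609 + 197.50 = 806.50
RR3 = 329 / 806.50 = 0.4079
Denominator = 329 + 52 + 72 + 112 + 44 = 609
RR5 = 329 / 609 = 0.5402
Difference = 54.02 − 40.79 = 13.23 percentage points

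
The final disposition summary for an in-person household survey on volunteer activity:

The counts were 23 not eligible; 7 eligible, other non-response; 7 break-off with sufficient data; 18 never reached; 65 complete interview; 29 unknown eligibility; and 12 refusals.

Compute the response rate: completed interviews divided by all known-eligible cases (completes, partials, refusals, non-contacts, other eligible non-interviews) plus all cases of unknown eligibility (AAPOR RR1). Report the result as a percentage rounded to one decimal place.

47.1%

Top = 65
Denominator = 65 + 7 + 12 + 18 + 7 + 29 = 138
RR1 = 65 / 138 = 0.4710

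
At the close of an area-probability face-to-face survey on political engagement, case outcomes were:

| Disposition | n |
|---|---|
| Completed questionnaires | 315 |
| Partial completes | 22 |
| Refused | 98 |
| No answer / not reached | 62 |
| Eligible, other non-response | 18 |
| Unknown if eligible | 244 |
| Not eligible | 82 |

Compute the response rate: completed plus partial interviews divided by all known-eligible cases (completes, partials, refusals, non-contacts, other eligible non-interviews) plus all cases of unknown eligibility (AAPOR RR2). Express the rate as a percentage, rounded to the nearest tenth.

Num = 315 + 22 = 337
Denominator = 315 + 22 + 98 + 62 + 18 + 244 = 759
RR2 = 337 / 759 = 0.4440

44.4%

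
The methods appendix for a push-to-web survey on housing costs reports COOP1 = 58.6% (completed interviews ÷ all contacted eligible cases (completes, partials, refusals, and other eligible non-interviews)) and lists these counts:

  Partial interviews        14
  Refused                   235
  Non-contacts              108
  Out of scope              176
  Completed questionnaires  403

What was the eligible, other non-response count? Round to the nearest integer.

COOP1 = 403 / D = 0.586
D = 403 / 0.586 = 687.7
Remaining denominator categories sum to 652
eligible, other non-response = 687.7 − 652 ≈ 36

36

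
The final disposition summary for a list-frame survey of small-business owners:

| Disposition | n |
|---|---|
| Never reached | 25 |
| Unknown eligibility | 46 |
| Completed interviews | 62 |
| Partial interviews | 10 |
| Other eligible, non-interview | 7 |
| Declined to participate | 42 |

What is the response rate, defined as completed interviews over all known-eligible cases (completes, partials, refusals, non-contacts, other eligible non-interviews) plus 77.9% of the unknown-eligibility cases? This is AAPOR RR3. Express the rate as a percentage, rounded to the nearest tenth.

34.1%

Top = 62
Eligible (known) = 62 + 10 + 42 + 25 + 7 = 146
Estimated eligible among unknowns = 0.7790 × 46 = 35.83
Denom = 146 + 35.83 = 181.83
RR3 = 62 / 181.83 = 0.3410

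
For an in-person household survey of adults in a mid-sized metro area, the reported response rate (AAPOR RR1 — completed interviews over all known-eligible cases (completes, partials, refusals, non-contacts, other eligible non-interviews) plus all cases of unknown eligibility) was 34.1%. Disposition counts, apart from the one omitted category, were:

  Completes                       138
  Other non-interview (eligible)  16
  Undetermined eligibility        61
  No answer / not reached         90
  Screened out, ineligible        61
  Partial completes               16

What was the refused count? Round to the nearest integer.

84

RR1 = 138 / D = 0.341
D = 138 / 0.341 = 404.7
Other denominator terms total 321
refused = 404.7 − 321 ≈ 84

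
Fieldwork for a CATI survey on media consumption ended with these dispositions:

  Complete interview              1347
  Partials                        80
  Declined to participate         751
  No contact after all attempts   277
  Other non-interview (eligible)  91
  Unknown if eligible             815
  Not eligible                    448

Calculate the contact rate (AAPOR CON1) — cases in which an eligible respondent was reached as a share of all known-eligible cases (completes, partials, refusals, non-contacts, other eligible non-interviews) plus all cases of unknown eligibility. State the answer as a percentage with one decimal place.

Top: 1347 + 80 + 751 + 91 = 2269
Base: 1347 + 80 + 751 + 277 + 91 + 815 = 3361
CON1 = 2269 / 3361 = 0.6751

67.5%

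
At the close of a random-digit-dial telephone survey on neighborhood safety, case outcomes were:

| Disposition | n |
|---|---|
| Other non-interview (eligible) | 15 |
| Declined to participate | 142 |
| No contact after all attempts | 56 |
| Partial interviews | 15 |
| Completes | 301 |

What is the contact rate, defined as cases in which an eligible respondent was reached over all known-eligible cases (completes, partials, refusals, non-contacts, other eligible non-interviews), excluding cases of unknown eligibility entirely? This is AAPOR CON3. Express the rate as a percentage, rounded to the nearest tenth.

89.4%

Num → 301 + 15 + 142 + 15 = 473
Denom → 301 + 15 + 142 + 56 + 15 = 529
CON3 = 473 / 529 = 0.8941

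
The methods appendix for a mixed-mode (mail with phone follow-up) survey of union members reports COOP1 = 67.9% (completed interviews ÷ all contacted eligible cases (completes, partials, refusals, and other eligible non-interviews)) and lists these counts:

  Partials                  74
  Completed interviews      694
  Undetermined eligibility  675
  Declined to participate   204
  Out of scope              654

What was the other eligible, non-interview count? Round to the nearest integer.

COOP1 = 694 / D = 0.679
D = 694 / 0.679 = 1022.1
Remaining denominator categories sum to 972
other eligible, non-interview = 1022.1 − 972 ≈ 50

50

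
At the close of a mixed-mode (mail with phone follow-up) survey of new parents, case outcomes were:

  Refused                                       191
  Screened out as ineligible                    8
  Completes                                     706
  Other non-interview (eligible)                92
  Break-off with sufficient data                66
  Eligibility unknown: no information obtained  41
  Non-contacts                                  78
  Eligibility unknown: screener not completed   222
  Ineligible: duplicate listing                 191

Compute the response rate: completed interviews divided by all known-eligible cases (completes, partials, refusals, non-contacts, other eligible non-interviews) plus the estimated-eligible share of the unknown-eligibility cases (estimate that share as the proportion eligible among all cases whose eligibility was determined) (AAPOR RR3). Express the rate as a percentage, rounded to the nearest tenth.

Unknown eligibility = 222 + 41 = 263
Screened out, ineligible = 8 + 191 = 199
Num: 706
Eligible (known): 706 + 66 + 191 + 78 + 92 = 1133
e = 1133 / (1133 + 199) = 1133 / 1332 = 0.8506
Estimated eligible among unknowns: 0.8506 × 263 = 223.71
Denom: 1133 + 223.71 = 1356.71
RR3 = 706 / 1356.71 = 0.5204

52.0%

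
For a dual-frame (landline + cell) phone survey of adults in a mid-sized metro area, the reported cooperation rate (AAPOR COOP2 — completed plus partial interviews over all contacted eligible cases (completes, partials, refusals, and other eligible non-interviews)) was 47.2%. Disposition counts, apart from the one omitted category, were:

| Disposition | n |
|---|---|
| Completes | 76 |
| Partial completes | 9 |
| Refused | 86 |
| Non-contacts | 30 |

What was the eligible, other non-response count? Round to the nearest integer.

Numerator = 76 + 9 = 85
COOP2 = 85 / D = 0.472
D = 85 / 0.472 = 180.1
Remaining denominator categories sum to 171
eligible, other non-response = 180.1 − 171 ≈ 9

9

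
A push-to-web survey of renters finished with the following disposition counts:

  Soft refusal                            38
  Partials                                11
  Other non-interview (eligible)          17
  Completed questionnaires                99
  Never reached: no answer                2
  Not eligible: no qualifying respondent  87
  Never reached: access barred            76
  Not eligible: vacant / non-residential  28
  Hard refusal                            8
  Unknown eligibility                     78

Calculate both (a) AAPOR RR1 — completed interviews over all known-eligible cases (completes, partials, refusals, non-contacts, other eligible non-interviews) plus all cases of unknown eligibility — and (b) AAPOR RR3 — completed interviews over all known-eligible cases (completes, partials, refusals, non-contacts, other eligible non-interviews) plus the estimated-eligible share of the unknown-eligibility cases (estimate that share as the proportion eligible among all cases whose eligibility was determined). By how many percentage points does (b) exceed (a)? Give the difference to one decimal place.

Refusal or break-off = 8 + 38 = 46
No contact after all attempts = 2 + 76 = 78
Screened out, ineligible = 87 + 28 = 115
Top → 99
Denom → 99 + 11 + 46 + 78 + 17 + 78 = 329
RR1 = 99 / 329 = 0.3009
Eligible (known) → 99 + 11 + 46 + 78 + 17 = 251
e = 251 / (251 + 115) = 251 / 366 = 0.6858
Estimated eligible among unknowns → 0.6858 × 78 = 53.49
Denom → 251 + 53.49 = 304.49
RR3 = 99 / 304.49 = 0.3251
Difference = 32.51 − 30.09 = 2.42 percentage points

2.4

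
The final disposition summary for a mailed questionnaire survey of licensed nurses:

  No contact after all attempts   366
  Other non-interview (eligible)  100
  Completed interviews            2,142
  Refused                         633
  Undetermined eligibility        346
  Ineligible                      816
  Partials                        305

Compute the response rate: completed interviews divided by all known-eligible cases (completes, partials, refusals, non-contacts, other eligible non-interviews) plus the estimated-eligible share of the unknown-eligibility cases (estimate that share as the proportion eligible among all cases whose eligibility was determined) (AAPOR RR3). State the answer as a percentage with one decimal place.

56.0%

Top → 2142
Known eligible → 2142 + 305 + 633 + 366 + 100 = 3546
e = 3546 / (3546 + 816) = 3546 / 4362 = 0.8129
e × U → 0.8129 × 346 = 281.26
Denom → 3546 + 281.26 = 3827.26
RR3 = 2142 / 3827.26 = 0.5597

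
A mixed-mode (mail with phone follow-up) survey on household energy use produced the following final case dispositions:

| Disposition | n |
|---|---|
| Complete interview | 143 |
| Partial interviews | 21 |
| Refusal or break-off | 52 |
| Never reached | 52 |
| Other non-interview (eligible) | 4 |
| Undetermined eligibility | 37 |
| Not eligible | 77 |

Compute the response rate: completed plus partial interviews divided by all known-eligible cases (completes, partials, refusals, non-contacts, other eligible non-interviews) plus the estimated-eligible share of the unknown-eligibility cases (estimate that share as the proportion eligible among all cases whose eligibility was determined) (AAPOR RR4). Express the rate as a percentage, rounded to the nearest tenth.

54.5%

Numerator → 143 + 21 = 164
Eligible (known) → 143 + 21 + 52 + 52 + 4 = 272
e = 272 / (272 + 77) = 272 / 349 = 0.7794
Estimated eligible among unknowns → 0.7794 × 37 = 28.84
Denominator → 272 + 28.84 = 300.84
RR4 = 164 / 300.84 = 0.5451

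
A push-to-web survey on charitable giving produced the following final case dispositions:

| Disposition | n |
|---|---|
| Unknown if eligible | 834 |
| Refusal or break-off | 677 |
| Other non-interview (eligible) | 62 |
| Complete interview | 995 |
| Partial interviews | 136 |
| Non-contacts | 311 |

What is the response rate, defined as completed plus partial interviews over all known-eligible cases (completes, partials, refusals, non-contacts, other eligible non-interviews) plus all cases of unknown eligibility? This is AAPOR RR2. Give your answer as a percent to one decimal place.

37.5%

Numerator → 995 + 136 = 1131
Base → 995 + 136 + 677 + 311 + 62 + 834 = 3015
RR2 = 1131 / 3015 = 0.3751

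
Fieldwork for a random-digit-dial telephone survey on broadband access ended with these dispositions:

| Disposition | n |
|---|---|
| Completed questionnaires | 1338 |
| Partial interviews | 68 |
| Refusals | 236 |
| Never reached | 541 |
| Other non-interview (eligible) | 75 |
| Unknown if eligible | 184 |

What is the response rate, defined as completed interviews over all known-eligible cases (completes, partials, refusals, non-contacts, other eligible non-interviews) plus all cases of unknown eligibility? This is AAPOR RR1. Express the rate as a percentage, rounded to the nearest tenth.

Num: 1338
Denominator: 1338 + 68 + 236 + 541 + 75 + 184 = 2442
RR1 = 1338 / 2442 = 0.5479

54.8%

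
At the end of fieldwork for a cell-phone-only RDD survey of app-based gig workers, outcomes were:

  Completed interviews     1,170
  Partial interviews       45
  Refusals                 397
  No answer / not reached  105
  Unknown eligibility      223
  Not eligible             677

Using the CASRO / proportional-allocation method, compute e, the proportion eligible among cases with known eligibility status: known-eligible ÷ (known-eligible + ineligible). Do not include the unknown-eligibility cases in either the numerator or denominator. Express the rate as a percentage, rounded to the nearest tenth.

71.7%

Eligible (known) → 1170 + 45 + 397 + 105 = 1717
e = 1717 / (1717 + 677) = 1717 / 2394 = 0.7172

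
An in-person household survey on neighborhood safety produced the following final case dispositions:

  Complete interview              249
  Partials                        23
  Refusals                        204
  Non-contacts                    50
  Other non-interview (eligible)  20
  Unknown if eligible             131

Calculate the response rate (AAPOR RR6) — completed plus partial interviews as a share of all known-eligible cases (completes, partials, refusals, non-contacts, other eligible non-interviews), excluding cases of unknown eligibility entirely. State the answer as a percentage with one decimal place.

Numerator → 249 + 23 = 272
Denominator → 249 + 23 + 204 + 50 + 20 = 546
RR6 = 272 / 546 = 0.4982

49.8%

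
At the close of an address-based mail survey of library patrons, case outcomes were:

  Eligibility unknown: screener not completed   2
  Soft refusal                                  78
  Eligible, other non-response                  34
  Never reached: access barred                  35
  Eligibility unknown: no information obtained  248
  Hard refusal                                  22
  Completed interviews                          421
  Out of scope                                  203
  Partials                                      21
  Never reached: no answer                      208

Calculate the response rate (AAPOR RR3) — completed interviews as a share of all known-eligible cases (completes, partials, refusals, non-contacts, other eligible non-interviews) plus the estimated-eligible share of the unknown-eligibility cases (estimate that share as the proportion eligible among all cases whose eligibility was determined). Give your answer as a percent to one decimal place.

Refused = 22 + 78 = 100
Never reached = 208 + 35 = 243
Undetermined eligibility = 2 + 248 = 250
Num = 421
Eligible (known) = 421 + 21 + 100 + 243 + 34 = 819
e = 819 / (819 + 203) = 819 / 1022 = 0.8014
Estimated eligible among unknowns = 0.8014 × 250 = 200.35
Base = 819 + 200.35 = 1019.35
RR3 = 421 / 1019.35 = 0.4130

41.3%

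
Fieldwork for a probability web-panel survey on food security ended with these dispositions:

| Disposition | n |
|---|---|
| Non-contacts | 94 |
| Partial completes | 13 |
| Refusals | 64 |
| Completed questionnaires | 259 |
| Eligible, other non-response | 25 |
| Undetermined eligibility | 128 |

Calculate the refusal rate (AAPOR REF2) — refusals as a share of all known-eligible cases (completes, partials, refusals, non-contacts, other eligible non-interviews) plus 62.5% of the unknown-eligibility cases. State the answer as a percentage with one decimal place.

12.0%

Num = 64
Determined eligible = 259 + 13 + 64 + 94 + 25 = 455
Eligible share of unknowns = 0.6250 × 128 = 80.00
Denom = 455 + 80.00 = 535.00
REF2 = 64 / 535.00 = 0.1196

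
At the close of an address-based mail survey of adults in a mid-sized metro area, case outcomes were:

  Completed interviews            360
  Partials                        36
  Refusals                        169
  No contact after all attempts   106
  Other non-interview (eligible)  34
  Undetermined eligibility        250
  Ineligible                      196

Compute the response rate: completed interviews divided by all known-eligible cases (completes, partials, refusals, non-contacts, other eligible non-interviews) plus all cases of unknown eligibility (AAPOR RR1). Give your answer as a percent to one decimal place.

37.7%

Numerator → 360
Denominator → 360 + 36 + 169 + 106 + 34 + 250 = 955
RR1 = 360 / 955 = 0.3770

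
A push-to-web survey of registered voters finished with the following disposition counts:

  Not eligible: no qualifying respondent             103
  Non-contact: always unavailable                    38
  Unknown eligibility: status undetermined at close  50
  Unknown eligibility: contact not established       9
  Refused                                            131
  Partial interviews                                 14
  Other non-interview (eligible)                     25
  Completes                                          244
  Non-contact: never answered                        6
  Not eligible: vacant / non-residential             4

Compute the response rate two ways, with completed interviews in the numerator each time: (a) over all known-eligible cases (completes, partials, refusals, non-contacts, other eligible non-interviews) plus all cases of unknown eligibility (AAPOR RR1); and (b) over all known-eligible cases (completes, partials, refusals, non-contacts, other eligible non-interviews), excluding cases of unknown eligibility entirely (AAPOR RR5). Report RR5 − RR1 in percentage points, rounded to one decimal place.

Never reached = 6 + 38 = 44
Undetermined eligibility = 9 + 50 = 59
Not eligible = 103 + 4 = 107
Top = 244
Denom = 244 + 14 + 131 + 44 + 25 + 59 = 517
RR1 = 244 / 517 = 0.4720
Denom = 244 + 14 + 131 + 44 + 25 = 458
RR5 = 244 / 458 = 0.5328
Difference = 53.28 − 47.20 = 6.08 percentage points

6.1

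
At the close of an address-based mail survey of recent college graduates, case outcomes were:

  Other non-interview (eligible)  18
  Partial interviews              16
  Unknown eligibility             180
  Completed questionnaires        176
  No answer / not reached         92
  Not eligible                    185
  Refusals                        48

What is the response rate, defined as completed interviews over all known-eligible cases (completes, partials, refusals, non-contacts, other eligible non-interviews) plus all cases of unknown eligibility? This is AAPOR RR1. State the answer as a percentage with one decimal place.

Num: 176
Denominator: 176 + 16 + 48 + 92 + 18 + 180 = 530
RR1 = 176 / 530 = 0.3321

33.2%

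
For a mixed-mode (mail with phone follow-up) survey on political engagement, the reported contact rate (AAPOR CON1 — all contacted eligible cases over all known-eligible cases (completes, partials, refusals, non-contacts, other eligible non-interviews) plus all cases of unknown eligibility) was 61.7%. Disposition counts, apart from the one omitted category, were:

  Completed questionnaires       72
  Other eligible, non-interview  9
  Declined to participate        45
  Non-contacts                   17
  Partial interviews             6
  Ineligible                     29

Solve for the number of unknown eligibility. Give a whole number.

Numerator = 72 + 6 + 45 + 9 = 132
CON1 = 132 / D = 0.617
D = 132 / 0.617 = 213.9
Rest of base = 149
unknown eligibility = 213.9 − 149 ≈ 65

65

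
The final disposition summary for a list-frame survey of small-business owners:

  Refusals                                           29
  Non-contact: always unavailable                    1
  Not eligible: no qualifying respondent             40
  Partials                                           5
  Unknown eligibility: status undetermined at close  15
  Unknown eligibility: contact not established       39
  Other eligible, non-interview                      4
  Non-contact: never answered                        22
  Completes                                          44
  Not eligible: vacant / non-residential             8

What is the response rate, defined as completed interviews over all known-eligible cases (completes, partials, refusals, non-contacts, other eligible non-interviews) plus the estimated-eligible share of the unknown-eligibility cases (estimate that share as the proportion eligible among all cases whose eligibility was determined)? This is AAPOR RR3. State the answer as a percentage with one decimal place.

31.0%

No answer / not reached = 22 + 1 = 23
Unknown eligibility = 39 + 15 = 54
Out of scope = 40 + 8 = 48
Num → 44
Known eligible → 44 + 5 + 29 + 23 + 4 = 105
e = 105 / (105 + 48) = 105 / 153 = 0.6863
Estimated eligible among unknowns → 0.6863 × 54 = 37.06
Base → 105 + 37.06 = 142.06
RR3 = 44 / 142.06 = 0.3097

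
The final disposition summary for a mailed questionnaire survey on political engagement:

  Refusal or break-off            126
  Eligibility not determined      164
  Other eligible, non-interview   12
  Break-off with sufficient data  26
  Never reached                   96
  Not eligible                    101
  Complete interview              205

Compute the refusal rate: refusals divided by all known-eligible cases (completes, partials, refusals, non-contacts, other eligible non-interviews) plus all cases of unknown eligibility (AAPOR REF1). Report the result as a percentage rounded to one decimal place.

20.0%

Num → 126
Base → 205 + 26 + 126 + 96 + 12 + 164 = 629
REF1 = 126 / 629 = 0.2003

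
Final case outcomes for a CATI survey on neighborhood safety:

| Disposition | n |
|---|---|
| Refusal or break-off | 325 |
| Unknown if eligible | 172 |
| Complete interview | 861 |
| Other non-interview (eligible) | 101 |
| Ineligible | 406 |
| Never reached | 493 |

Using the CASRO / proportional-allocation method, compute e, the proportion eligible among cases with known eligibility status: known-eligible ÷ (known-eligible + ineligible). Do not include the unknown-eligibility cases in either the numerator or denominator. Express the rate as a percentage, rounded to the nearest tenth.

Determined eligible → 861 + 325 + 493 + 101 = 1780
e = 1780 / (1780 + 406) = 1780 / 2186 = 0.8143

81.4%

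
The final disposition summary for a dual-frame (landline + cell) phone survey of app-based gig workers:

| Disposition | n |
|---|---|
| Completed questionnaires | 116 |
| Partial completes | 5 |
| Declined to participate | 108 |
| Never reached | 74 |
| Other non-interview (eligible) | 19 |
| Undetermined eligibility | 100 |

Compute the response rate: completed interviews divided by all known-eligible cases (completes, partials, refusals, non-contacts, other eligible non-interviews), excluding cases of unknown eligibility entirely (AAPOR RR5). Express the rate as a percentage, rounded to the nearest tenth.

Num = 116
Denominator = 116 + 5 + 108 + 74 + 19 = 322
RR5 = 116 / 322 = 0.3602

36.0%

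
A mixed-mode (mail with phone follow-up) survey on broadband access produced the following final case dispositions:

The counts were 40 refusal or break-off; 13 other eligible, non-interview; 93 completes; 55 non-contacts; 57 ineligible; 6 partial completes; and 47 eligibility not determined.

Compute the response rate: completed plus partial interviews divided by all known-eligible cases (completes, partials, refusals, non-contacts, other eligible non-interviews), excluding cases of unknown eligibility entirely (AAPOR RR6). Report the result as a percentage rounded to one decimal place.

Num: 93 + 6 = 99
Denominator: 93 + 6 + 40 + 55 + 13 = 207
RR6 = 99 / 207 = 0.4783

47.8%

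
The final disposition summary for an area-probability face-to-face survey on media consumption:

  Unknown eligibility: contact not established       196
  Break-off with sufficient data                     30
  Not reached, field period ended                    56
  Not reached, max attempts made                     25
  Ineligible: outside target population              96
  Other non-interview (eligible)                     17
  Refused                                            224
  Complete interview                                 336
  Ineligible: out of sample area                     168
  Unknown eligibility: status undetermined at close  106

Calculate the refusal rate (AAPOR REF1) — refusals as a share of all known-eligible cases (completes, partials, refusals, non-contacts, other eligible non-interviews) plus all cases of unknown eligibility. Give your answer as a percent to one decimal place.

Never reached = 56 + 25 = 81
Unknown if eligible = 196 + 106 = 302
Out of scope = 96 + 168 = 264
Numerator: 224
Denominator: 336 + 30 + 224 + 81 + 17 + 302 = 990
REF1 = 224 / 990 = 0.2263

22.6%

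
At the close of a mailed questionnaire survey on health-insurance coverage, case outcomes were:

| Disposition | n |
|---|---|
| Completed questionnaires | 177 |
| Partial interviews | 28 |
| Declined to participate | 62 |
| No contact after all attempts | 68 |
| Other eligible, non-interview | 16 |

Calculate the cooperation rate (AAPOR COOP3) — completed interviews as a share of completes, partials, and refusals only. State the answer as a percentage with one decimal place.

66.3%

Numerator = 177
Denom = 177 + 28 + 62 = 267
COOP3 = 177 / 267 = 0.6629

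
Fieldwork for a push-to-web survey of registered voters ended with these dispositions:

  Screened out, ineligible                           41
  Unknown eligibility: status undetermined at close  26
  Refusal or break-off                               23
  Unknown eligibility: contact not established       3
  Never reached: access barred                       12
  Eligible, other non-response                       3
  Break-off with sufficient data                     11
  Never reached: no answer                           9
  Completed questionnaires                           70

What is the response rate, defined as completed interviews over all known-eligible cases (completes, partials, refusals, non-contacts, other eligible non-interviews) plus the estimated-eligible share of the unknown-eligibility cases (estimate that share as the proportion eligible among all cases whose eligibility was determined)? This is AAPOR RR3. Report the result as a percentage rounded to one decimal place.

46.7%

Non-contacts = 9 + 12 = 21
Unknown if eligible = 3 + 26 = 29
Top → 70
Known eligible → 70 + 11 + 23 + 21 + 3 = 128
e = 128 / (128 + 41) = 128 / 169 = 0.7574
e × U → 0.7574 × 29 = 21.96
Base → 128 + 21.96 = 149.96
RR3 = 70 / 149.96 = 0.4668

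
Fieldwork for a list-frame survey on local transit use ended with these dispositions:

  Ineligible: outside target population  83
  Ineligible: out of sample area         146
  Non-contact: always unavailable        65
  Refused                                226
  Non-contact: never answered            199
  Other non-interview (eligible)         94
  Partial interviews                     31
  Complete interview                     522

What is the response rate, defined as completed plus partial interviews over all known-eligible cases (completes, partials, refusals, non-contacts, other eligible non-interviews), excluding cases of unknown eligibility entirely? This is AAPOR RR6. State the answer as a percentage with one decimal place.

Never reached = 199 + 65 = 264
Out of scope = 83 + 146 = 229
Numerator: 522 + 31 = 553
Denominator: 522 + 31 + 226 + 264 + 94 = 1137
RR6 = 553 / 1137 = 0.4864

48.6%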